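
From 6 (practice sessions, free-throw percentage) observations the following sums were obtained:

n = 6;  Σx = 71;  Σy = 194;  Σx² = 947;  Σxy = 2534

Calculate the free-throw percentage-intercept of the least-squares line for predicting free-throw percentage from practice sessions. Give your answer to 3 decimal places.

5.934

Sxx = Σx² − (Σx)²/n = 947 − 840.166667 = 106.833333
Sxy = Σxy − (Σx)(Σy)/n = 2534 − 2295.666667 = 238.333333
b = Sxy/Sxx = 238.333333/106.833333 = 2.230889
a = ȳ − b·x̄ = 32.333333 − 2.230889·11.833333 = 5.934477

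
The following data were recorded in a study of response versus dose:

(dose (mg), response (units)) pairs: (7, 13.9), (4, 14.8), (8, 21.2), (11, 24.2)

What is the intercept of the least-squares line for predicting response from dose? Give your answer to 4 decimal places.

n = 4, Σx = 30, Σy = 74.1, Σxy = 592.3, Σx² = 250
Sxx = Σx² − (Σx)²/n = 250 − 225 = 25
Sxy = Σxy − (Σx)(Σy)/n = 592.3 − 555.75 = 36.55
b = Sxy/Sxx = 36.55/25 = 1.462
a = ȳ − b·x̄ = 18.525 − 1.462·7.5 = 7.56

7.5600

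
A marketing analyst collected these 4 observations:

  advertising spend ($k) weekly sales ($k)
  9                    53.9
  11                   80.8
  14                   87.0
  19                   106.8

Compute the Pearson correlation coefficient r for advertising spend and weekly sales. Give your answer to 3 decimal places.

n = 4, Σx = 53, Σy = 328.5, Σxy = 4621.1, Σx² = 759, Σy² = 28409.09
Sxx = Σx² − (Σx)²/n = 759 − 702.25 = 56.75
Sxy = Σxy − (Σx)(Σy)/n = 4621.1 − 4352.625 = 268.475
Syy = Σy² − (Σy)²/n = 28409.09 − 26978.0625 = 1431.0275
r = Sxy/√(Sxx·Syy) = 268.475/√(81210.810625) = 268.475/284.975105 = 0.942100

0.942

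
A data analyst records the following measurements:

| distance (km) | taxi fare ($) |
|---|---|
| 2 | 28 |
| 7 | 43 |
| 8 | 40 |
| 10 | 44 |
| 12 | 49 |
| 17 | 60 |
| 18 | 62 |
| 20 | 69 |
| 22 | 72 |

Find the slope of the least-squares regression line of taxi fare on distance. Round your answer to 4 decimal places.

2.1656

n = 9, Σx = 116, Σy = 467, Σxy = 6805, Σx² = 1858
Sxx = Σx² − (Σx)²/n = 1858 − 1495.111111 = 362.888889
Sxy = Σxy − (Σx)(Σy)/n = 6805 − 6019.111111 = 785.888889
b = Sxy/Sxx = 785.888889/362.888889 = 2.165646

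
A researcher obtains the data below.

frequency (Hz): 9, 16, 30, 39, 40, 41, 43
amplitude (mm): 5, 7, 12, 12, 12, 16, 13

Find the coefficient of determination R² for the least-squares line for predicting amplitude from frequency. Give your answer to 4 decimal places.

n = 7, Σx = 218, Σy = 77, Σxy = 2680, Σx² = 7888, Σy² = 931
Sxx = Σx² − (Σx)²/n = 7888 − 6789.142857 = 1098.857143
Sxy = Σxy − (Σx)(Σy)/n = 2680 − 2398 = 282
Syy = Σy² − (Σy)²/n = 931 − 847 = 84
R² = Sxy²/(Sxx·Syy) = (282)²/(1098.857143·84) = 0.861544

0.8615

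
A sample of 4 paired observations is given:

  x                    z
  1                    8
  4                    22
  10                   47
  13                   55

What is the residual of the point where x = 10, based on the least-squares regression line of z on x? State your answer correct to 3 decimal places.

n = 4, Σx = 28, Σy = 132, Σxy = 1281, Σx² = 286
Sxx = Σx² − (Σx)²/n = 286 − 196 = 90
Sxy = Σxy − (Σx)(Σy)/n = 1281 − 924 = 357
b = Sxy/Sxx = 357/90 = 3.966667
a = ȳ − b·x̄ = 33 − 3.966667·7 = 5.233333
ŷ(10) = 5.233333 + 3.966667·10 = 44.9
residual = y − ŷ = 47 − 44.9 = 2.1

2.100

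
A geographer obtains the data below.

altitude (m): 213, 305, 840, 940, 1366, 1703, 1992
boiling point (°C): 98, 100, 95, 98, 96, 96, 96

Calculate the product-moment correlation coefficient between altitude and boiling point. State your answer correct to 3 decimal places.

-0.667

n = 7, Σx = 7359, Σy = 679, Σxy = 709150, Σx² = 10461823, Σy² = 65881
Sxx = Σx² − (Σx)²/n = 10461823 − 7736411.571429 = 2725411.428571
Sxy = Σxy − (Σx)(Σy)/n = 709150 − 713823 = -4673
Syy = Σy² − (Σy)²/n = 65881 − 65863 = 18
r = Sxy/√(Sxx·Syy) = -4673/√(49057405.714286) = -4673/7004.099208 = -0.667181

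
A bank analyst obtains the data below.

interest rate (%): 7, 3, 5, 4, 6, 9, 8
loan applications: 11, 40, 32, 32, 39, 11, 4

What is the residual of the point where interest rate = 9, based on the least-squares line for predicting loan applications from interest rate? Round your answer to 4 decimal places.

n = 7, Σx = 42, Σy = 169, Σxy = 850, Σx² = 280
Sxx = Σx² − (Σx)²/n = 280 − 252 = 28
Sxy = Σxy − (Σx)(Σy)/n = 850 − 1014 = -164
b = Sxy/Sxx = -164/28 = -5.857143
a = ȳ − b·x̄ = 24.142857 − (-5.857143)·6 = 59.285714
ŷ(9) = 59.285714 + (-5.857143)·9 = 6.571429
residual = y − ŷ = 11 − 6.571429 = 4.428571

4.4286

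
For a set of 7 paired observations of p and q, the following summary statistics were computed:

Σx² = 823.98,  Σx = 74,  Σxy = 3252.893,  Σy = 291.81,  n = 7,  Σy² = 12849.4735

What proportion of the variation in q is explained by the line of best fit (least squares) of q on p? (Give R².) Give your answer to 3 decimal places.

0.989

Sxx = Σx² − (Σx)²/n = 823.98 − 782.285714 = 41.694286
Sxy = Σxy − (Σx)(Σy)/n = 3252.893 − 3084.848571 = 168.044429
Syy = Σy² − (Σy)²/n = 12849.4735 − 12164.725157 = 684.748343
R² = Sxy²/(Sxx·Syy) = (168.044429)²/(41.694286·684.748343) = 0.989101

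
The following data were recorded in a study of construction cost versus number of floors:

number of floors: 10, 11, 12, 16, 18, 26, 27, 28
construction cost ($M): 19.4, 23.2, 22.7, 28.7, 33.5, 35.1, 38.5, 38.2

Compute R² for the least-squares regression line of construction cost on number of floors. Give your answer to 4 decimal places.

n = 8, Σx = 148, Σy = 239.3, Σxy = 4805.5, Σx² = 3134, Σy² = 7549.33
Sxx = Σx² − (Σx)²/n = 3134 − 2738 = 396
Sxy = Σxy − (Σx)(Σy)/n = 4805.5 − 4427.05 = 378.45
Syy = Σy² − (Σy)²/n = 7549.33 − 7158.06125 = 391.26875
R² = Sxy²/(Sxx·Syy) = (378.45)²/(396·391.26875) = 0.924372

0.9244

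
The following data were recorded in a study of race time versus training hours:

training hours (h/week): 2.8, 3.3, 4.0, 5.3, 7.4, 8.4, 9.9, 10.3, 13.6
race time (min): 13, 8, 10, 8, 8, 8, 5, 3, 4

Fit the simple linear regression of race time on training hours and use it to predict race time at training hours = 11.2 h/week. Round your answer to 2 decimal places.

4.58

n = 9, Σx = 65, Σy = 67, Σxy = 406.4, Σx² = 577.2
Sxx = Σx² − (Σx)²/n = 577.2 − 469.444444 = 107.755556
Sxy = Σxy − (Σx)(Σy)/n = 406.4 − 483.888889 = -77.488889
b = Sxy/Sxx = -77.488889/107.755556 = -0.719117
a = ȳ − b·x̄ = 7.444444 − (-0.719117)·7.222222 = 12.638070
ŷ(11.2) = a + b·11.2 = 12.638070 + (-0.719117)·11.2 = 4.583955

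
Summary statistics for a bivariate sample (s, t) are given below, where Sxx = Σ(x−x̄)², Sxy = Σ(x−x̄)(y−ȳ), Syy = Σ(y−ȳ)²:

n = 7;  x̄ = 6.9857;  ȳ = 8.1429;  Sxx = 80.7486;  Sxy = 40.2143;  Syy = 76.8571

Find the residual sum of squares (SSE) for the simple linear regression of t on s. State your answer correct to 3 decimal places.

b = Sxy/Sxx = 40.2143/80.7486 = 0.498019
SSE = Syy − b·Sxy = 76.8571 − 0.498019·40.2143 = 56.829633

56.830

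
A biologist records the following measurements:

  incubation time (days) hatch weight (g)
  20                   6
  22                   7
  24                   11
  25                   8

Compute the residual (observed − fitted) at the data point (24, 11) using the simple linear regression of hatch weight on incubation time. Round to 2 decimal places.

2.15

n = 4, Σx = 91, Σy = 32, Σxy = 738, Σx² = 2085
Sxx = Σx² − (Σx)²/n = 2085 − 2070.25 = 14.75
Sxy = Σxy − (Σx)(Σy)/n = 738 − 728 = 10
b = Sxy/Sxx = 10/14.75 = 0.677966
a = ȳ − b·x̄ = 8 − 0.677966·22.75 = -7.423729
ŷ(24) = -7.423729 + 0.677966·24 = 8.847458
residual = y − ŷ = 11 − 8.847458 = 2.152542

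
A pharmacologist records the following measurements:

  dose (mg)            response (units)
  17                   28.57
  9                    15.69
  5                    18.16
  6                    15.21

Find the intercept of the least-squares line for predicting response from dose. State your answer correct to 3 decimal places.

9.935

n = 4, Σx = 37, Σy = 77.63, Σxy = 808.96, Σx² = 431
Sxx = Σx² − (Σx)²/n = 431 − 342.25 = 88.75
Sxy = Σxy − (Σx)(Σy)/n = 808.96 − 718.0775 = 90.8825
b = Sxy/Sxx = 90.8825/88.75 = 1.024028
a = ȳ − b·x̄ = 19.4075 − 1.024028·9.25 = 9.935239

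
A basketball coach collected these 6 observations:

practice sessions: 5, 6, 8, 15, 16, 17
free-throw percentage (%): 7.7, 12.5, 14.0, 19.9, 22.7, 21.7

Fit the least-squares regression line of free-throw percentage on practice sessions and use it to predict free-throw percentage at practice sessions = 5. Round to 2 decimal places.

n = 6, Σx = 67, Σy = 98.5, Σxy = 1256.1, Σx² = 895
Sxx = Σx² − (Σx)²/n = 895 − 748.166667 = 146.833333
Sxy = Σxy − (Σx)(Σy)/n = 1256.1 − 1099.916667 = 156.183333
b = Sxy/Sxx = 156.183333/146.833333 = 1.063678
a = ȳ − b·x̄ = 16.416667 − 1.063678·11.166667 = 4.538933
ŷ(5) = a + b·5 = 4.538933 + 1.063678·5 = 9.857321

9.86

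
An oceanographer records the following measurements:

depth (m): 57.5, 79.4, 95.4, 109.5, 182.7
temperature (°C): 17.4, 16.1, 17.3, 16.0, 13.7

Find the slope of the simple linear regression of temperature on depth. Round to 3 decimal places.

-0.029

n = 5, Σx = 524.5, Σy = 80.5, Σxy = 8184.25, Σx² = 64081.31
Sxx = Σx² − (Σx)²/n = 64081.31 − 55020.05 = 9061.26
Sxy = Σxy − (Σx)(Σy)/n = 8184.25 − 8444.45 = -260.2
b = Sxy/Sxx = -260.2/9061.26 = -0.028716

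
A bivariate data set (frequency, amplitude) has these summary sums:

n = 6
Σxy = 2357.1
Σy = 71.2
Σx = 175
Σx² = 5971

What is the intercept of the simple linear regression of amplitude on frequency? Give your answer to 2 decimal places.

Sxx = Σx² − (Σx)²/n = 5971 − 5104.166667 = 866.833333
Sxy = Σxy − (Σx)(Σy)/n = 2357.1 − 2076.666667 = 280.433333
b = Sxy/Sxx = 280.433333/866.833333 = 0.323515
a = ȳ − b·x̄ = 11.866667 − 0.323515·29.166667 = 2.430821

2.43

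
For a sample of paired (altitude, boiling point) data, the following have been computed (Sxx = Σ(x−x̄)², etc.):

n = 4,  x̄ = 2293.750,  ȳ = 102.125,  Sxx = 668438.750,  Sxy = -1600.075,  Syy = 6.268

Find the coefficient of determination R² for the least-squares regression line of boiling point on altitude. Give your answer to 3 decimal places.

R² = Sxy²/(Sxx·Syy) = (-1600.075)²/(668438.75·6.268) = 0.611069

0.611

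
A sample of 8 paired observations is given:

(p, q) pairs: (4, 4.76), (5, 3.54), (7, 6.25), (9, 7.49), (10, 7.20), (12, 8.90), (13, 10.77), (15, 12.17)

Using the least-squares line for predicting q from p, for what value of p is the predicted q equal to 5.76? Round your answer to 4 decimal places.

n = 8, Σx = 75, Σy = 61.08, Σxy = 649.26, Σx² = 809
Sxx = Σx² − (Σx)²/n = 809 − 703.125 = 105.875
Sxy = Σxy − (Σx)(Σy)/n = 649.26 − 572.625 = 76.635
b = Sxy/Sxx = 76.635/105.875 = 0.723825
a = ȳ − b·x̄ = 7.635 − 0.723825·9.375 = 0.849138
Set a + b·x = 5.76: x = (5.76 − 0.849138) / 0.723825 = 6.784596

6.7846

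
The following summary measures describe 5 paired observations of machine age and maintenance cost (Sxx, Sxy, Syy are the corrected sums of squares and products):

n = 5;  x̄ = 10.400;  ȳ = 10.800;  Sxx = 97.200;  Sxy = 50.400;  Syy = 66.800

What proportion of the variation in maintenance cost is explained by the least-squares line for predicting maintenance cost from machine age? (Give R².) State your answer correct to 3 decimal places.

R² = Sxy²/(Sxx·Syy) = (50.4)²/(97.2·66.8) = 0.391218

0.391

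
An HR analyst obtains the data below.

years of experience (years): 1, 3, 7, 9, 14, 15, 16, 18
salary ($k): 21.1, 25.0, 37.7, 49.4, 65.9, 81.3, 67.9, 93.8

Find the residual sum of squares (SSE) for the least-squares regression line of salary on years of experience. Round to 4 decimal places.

261.1319

n = 8, Σx = 83, Σy = 442.1, Σxy = 5721.5, Σx² = 1141, Σy² = 29293.21
Sxx = Σx² − (Σx)²/n = 1141 − 861.125 = 279.875
Sxy = Σxy − (Σx)(Σy)/n = 5721.5 − 4586.7875 = 1134.7125
Syy = Σy² − (Σy)²/n = 29293.21 − 24431.55125 = 4861.65875
b = Sxy/Sxx = 1134.7125/279.875 = 4.054355
SSE = Syy − b·Sxy = 4861.65875 − 4.054355·1134.7125 = 261.131880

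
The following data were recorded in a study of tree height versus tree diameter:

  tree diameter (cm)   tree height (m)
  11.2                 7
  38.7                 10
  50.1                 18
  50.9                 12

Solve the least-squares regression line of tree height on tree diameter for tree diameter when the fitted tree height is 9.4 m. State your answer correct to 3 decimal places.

n = 4, Σx = 150.9, Σy = 47, Σxy = 1978, Σx² = 6723.95
Sxx = Σx² − (Σx)²/n = 6723.95 − 5692.7025 = 1031.2475
Sxy = Σxy − (Σx)(Σy)/n = 1978 − 1773.075 = 204.925
b = Sxy/Sxx = 204.925/1031.2475 = 0.198716
a = ȳ − b·x̄ = 11.75 − 0.198716·37.725 = 4.253453
Set a + b·x = 9.4: x = (9.4 − 4.253453) / 0.198716 = 25.899056

25.899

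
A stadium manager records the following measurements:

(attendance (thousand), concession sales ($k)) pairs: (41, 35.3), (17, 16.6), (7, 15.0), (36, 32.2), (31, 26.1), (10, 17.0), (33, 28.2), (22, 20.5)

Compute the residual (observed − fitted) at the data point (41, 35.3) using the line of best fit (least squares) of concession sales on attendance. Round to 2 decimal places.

n = 8, Σx = 197, Σy = 190.9, Σxy = 5354.4, Σx² = 5949
Sxx = Σx² − (Σx)²/n = 5949 − 4851.125 = 1097.875
Sxy = Σxy − (Σx)(Σy)/n = 5354.4 − 4700.9125 = 653.4875
b = Sxy/Sxx = 653.4875/1097.875 = 0.595229
a = ȳ − b·x̄ = 23.8625 − 0.595229·24.625 = 9.204976
ŷ(41) = 9.204976 + 0.595229·41 = 33.609382
residual = y − ŷ = 35.3 − 33.609382 = 1.690618

1.69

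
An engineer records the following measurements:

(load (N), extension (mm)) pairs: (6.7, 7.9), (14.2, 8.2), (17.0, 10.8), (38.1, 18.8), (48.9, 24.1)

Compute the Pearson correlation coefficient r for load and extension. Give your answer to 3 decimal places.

0.990

n = 5, Σx = 124.9, Σy = 69.8, Σxy = 2247.74, Σx² = 4378.35, Σy² = 1180.54
Sxx = Σx² − (Σx)²/n = 4378.35 − 3120.002 = 1258.348
Sxy = Σxy − (Σx)(Σy)/n = 2247.74 − 1743.604 = 504.136
Syy = Σy² − (Σy)²/n = 1180.54 − 974.408 = 206.132
r = Sxy/√(Sxx·Syy) = 504.136/√(259385.789936) = 504.136/509.299313 = 0.989862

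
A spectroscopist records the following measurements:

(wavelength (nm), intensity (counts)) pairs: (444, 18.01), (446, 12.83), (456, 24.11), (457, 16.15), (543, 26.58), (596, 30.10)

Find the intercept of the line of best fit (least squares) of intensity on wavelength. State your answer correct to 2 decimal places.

n = 6, Σx = 2942, Σy = 127.78, Σxy = 64465.87, Σx² = 1462902
Sxx = Σx² − (Σx)²/n = 1462902 − 1442560.666667 = 20341.333333
Sxy = Σxy − (Σx)(Σy)/n = 64465.87 − 62654.793333 = 1811.076667
b = Sxy/Sxx = 1811.076667/20341.333333 = 0.089034
a = ȳ − b·x̄ = 21.296667 − 0.089034·490.333333 = -22.359825

-22.36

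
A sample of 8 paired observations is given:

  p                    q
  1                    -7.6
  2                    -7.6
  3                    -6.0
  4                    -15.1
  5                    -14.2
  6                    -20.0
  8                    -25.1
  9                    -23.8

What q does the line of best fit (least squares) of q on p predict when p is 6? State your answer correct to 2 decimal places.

-18.08

n = 8, Σx = 38, Σy = -119.4, Σxy = -707.2, Σx² = 236
Sxx = Σx² − (Σx)²/n = 236 − 180.5 = 55.5
Sxy = Σxy − (Σx)(Σy)/n = -707.2 − (-567.15) = -140.05
b = Sxy/Sxx = -140.05/55.5 = -2.523423
a = ȳ − b·x̄ = -14.925 − (-2.523423)·4.75 = -2.938739
ŷ(6) = a + b·6 = -2.938739 + (-2.523423)·6 = -18.079279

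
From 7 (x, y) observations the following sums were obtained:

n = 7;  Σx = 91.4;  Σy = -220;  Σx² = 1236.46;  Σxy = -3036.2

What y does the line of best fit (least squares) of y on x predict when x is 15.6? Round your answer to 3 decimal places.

Sxx = Σx² − (Σx)²/n = 1236.46 − 1193.422857 = 43.037143
Sxy = Σxy − (Σx)(Σy)/n = -3036.2 − (-2872.571429) = -163.628571
b = Sxy/Sxx = -163.628571/43.037143 = -3.802031
a = ȳ − b·x̄ = -31.428571 − (-3.802031)·13.057143 = 18.215097
ŷ(15.6) = a + b·15.6 = 18.215097 + (-3.802031)·15.6 = -41.096594

-41.097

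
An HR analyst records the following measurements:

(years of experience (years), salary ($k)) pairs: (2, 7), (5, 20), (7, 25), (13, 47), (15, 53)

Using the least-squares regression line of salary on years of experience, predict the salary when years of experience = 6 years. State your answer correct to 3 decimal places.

21.980

n = 5, Σx = 42, Σy = 152, Σxy = 1695, Σx² = 472
Sxx = Σx² − (Σx)²/n = 472 − 352.8 = 119.2
Sxy = Σxy − (Σx)(Σy)/n = 1695 − 1276.8 = 418.2
b = Sxy/Sxx = 418.2/119.2 = 3.508389
a = ȳ − b·x̄ = 30.4 − 3.508389·8.4 = 0.929530
ŷ(6) = a + b·6 = 0.929530 + 3.508389·6 = 21.979866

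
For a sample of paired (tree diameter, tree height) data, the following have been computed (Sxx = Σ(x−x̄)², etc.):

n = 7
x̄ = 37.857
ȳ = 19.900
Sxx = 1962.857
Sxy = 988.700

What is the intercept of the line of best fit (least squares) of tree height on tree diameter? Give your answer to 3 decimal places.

0.831

b = Sxy/Sxx = 988.7/1962.857 = 0.503705
a = ȳ − b·x̄ = 19.9 − 0.503705·37.857 = 0.831257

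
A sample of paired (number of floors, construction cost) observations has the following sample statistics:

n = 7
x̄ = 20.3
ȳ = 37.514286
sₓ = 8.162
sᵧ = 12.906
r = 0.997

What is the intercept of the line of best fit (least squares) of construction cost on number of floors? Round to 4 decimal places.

5.5116

b = r · sᵧ/sₓ = 0.997 · 12.906/8.162 = 1.576486
a = ȳ − b·x̄ = 37.514286 − 1.576486·20.3 = 5.511612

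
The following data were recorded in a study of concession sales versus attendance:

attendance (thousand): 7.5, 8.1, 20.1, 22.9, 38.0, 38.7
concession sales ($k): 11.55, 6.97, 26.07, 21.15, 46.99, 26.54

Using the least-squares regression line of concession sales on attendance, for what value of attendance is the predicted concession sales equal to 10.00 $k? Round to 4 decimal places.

n = 6, Σx = 135.3, Σy = 139.27, Σxy = 3964.142, Σx² = 3991.97
Sxx = Σx² − (Σx)²/n = 3991.97 − 3051.015 = 940.955
Sxy = Σxy − (Σx)(Σy)/n = 3964.142 − 3140.5385 = 823.6035
b = Sxy/Sxx = 823.6035/940.955 = 0.875285
a = ȳ − b·x̄ = 23.211667 − 0.875285·22.55 = 3.473997
Set a + b·x = 10.00: x = (10.00 − 3.473997) / 0.875285 = 7.455863

7.4559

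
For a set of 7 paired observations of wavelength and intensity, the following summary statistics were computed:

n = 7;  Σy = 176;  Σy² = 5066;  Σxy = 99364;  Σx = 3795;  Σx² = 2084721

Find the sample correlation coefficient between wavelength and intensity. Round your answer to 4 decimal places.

Sxx = Σx² − (Σx)²/n = 2084721 − 2057432.142857 = 27288.857143
Sxy = Σxy − (Σx)(Σy)/n = 99364 − 95417.142857 = 3946.857143
Syy = Σy² − (Σy)²/n = 5066 − 4425.142857 = 640.857143
r = Sxy/√(Sxx·Syy) = 3946.857143/√(17488259.020408) = 3946.857143/4181.896582 = 0.943796

0.9438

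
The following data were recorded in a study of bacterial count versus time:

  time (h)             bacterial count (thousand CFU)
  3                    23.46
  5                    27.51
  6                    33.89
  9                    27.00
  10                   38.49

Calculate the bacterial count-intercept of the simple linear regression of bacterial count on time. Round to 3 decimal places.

n = 5, Σx = 33, Σy = 150.35, Σxy = 1039.17, Σx² = 251
Sxx = Σx² − (Σx)²/n = 251 − 217.8 = 33.2
Sxy = Σxy − (Σx)(Σy)/n = 1039.17 − 992.31 = 46.86
b = Sxy/Sxx = 46.86/33.2 = 1.411446
a = ȳ − b·x̄ = 30.07 − 1.411446·6.6 = 20.754458

20.754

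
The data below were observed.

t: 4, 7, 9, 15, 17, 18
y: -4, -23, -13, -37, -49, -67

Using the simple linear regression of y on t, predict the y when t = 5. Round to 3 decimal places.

n = 6, Σx = 70, Σy = -193, Σxy = -2888, Σx² = 984
Sxx = Σx² − (Σx)²/n = 984 − 816.666667 = 167.333333
Sxy = Σxy − (Σx)(Σy)/n = -2888 − (-2251.666667) = -636.333333
b = Sxy/Sxx = -636.333333/167.333333 = -3.802789
a = ȳ − b·x̄ = -32.166667 − (-3.802789)·11.666667 = 12.199203
ŷ(5) = a + b·5 = 12.199203 + (-3.802789)·5 = -6.814741

-6.815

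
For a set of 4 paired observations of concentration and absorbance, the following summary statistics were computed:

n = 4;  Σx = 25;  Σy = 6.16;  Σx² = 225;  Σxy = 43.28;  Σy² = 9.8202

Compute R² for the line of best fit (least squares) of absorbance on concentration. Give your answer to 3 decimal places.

0.996

Sxx = Σx² − (Σx)²/n = 225 − 156.25 = 68.75
Sxy = Σxy − (Σx)(Σy)/n = 43.28 − 38.5 = 4.78
Syy = Σy² − (Σy)²/n = 9.8202 − 9.4864 = 0.3338
R² = Sxy²/(Sxx·Syy) = (4.78)²/(68.75·0.3338) = 0.995627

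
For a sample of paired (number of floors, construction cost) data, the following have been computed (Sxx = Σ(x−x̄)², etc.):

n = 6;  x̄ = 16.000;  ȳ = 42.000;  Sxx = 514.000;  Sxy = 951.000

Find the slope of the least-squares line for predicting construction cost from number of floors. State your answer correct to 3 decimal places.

1.850

b = Sxy/Sxx = 951/514 = 1.850195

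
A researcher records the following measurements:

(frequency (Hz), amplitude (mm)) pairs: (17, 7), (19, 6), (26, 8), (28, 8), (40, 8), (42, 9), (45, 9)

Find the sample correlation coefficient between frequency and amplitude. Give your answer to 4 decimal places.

n = 7, Σx = 217, Σy = 55, Σxy = 1768, Σx² = 7499, Σy² = 439
Sxx = Σx² − (Σx)²/n = 7499 − 6727 = 772
Sxy = Σxy − (Σx)(Σy)/n = 1768 − 1705 = 63
Syy = Σy² − (Σy)²/n = 439 − 432.142857 = 6.857143
r = Sxy/√(Sxx·Syy) = 63/√(5293.714286) = 63/72.757916 = 0.865885

0.8659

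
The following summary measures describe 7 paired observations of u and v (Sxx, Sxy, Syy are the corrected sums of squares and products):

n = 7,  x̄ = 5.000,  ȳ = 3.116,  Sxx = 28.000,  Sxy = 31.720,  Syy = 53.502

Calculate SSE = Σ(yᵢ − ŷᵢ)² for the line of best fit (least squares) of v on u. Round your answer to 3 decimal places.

b = Sxy/Sxx = 31.72/28 = 1.132857
SSE = Syy − b·Sxy = 53.502 − 1.132857·31.72 = 17.567771

17.568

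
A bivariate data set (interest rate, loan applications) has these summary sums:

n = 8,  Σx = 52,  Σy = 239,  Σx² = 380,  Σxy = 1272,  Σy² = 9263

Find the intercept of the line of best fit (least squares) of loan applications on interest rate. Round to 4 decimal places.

73.4405

Sxx = Σx² − (Σx)²/n = 380 − 338 = 42
Sxy = Σxy − (Σx)(Σy)/n = 1272 − 1553.5 = -281.5
b = Sxy/Sxx = -281.5/42 = -6.702381
a = ȳ − b·x̄ = 29.875 − (-6.702381)·6.5 = 73.440476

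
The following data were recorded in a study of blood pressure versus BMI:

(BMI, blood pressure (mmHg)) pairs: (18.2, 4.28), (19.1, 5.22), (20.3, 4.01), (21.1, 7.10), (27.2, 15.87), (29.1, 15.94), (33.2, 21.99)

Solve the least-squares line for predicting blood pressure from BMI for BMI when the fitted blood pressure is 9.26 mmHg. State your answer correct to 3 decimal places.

n = 7, Σx = 168.2, Σy = 74.41, Σxy = 2034.397, Σx² = 4242.24
Sxx = Σx² − (Σx)²/n = 4242.24 − 4041.605714 = 200.634286
Sxy = Σxy − (Σx)(Σy)/n = 2034.397 − 1787.966 = 246.431
b = Sxy/Sxx = 246.431/200.634286 = 1.228260
a = ȳ − b·x̄ = 10.63 − 1.228260·24.028571 = -18.883325
Set a + b·x = 9.26: x = (9.26 − (-18.883325)) / 1.228260 = 22.913172

22.913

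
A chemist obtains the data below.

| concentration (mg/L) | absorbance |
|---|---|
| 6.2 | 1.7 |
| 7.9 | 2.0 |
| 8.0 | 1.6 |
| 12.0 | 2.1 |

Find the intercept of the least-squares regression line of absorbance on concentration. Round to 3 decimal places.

1.260

n = 4, Σx = 34.1, Σy = 7.4, Σxy = 64.34, Σx² = 308.85
Sxx = Σx² − (Σx)²/n = 308.85 − 290.7025 = 18.1475
Sxy = Σxy − (Σx)(Σy)/n = 64.34 − 63.085 = 1.255
b = Sxy/Sxx = 1.255/18.1475 = 0.069156
a = ȳ − b·x̄ = 1.85 − 0.069156·8.525 = 1.260449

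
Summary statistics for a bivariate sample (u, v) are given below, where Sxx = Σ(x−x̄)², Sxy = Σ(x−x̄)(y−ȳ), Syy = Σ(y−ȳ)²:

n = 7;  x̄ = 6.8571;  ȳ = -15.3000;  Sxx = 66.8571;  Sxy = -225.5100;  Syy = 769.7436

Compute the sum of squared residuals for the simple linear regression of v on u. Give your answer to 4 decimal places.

b = Sxy/Sxx = -225.51/66.8571 = -3.373015
SSE = Syy − b·Sxy = 769.7436 − (-3.373015)·(-225.51) = 9.094991

9.0950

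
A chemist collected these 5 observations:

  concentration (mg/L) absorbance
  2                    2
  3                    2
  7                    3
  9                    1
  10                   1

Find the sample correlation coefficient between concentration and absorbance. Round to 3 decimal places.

n = 5, Σx = 31, Σy = 9, Σxy = 50, Σx² = 243, Σy² = 19
Sxx = Σx² − (Σx)²/n = 243 − 192.2 = 50.8
Sxy = Σxy − (Σx)(Σy)/n = 50 − 55.8 = -5.8
Syy = Σy² − (Σy)²/n = 19 − 16.2 = 2.8
r = Sxy/√(Sxx·Syy) = -5.8/√(142.24) = -5.8/11.926441 = -0.486314

-0.486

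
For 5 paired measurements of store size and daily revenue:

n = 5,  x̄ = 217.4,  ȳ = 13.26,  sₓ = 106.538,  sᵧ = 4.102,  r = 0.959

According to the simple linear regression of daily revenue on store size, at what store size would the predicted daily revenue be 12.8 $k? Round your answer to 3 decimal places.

b = r · sᵧ/sₓ = 0.959 · 4.102/106.538 = 0.036924
a = ȳ − b·x̄ = 13.26 − 0.036924·217.4 = 5.232704
Set a + b·x = 12.8: x = (12.8 − 5.232704) / 0.036924 = 204.942006

204.942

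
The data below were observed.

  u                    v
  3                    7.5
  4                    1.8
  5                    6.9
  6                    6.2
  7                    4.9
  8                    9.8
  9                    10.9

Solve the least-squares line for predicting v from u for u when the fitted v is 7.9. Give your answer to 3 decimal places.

n = 7, Σx = 42, Σy = 48, Σxy = 312.2, Σx² = 280
Sxx = Σx² − (Σx)²/n = 280 − 252 = 28
Sxy = Σxy − (Σx)(Σy)/n = 312.2 − 288 = 24.2
b = Sxy/Sxx = 24.2/28 = 0.864286
a = ȳ − b·x̄ = 6.857143 − 0.864286·6 = 1.671429
Set a + b·x = 7.9: x = (7.9 − 1.671429) / 0.864286 = 7.206612

7.207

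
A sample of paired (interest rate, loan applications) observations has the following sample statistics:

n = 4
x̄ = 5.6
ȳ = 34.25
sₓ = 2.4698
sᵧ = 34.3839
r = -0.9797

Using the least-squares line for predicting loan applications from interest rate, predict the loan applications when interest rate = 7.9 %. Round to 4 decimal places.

2.8800

b = r · sᵧ/sₓ = -0.9797 · 34.3839/2.4698 = -13.639123
a = ȳ − b·x̄ = 34.25 − (-13.639123)·5.6 = 110.629091
ŷ(7.9) = a + b·7.9 = 110.629091 + (-13.639123)·7.9 = 2.880016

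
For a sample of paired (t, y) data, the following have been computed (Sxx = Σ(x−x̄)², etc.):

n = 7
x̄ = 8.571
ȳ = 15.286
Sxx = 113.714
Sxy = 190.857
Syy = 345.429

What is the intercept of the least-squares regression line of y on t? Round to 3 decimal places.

0.900

b = Sxy/Sxx = 190.857/113.714 = 1.678395
a = ȳ − b·x̄ = 15.286 − 1.678395·8.571 = 0.900477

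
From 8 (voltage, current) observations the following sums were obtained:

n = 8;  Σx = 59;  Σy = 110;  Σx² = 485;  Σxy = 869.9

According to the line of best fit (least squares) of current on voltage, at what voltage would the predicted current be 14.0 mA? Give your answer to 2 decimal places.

Sxx = Σx² − (Σx)²/n = 485 − 435.125 = 49.875
Sxy = Σxy − (Σx)(Σy)/n = 869.9 − 811.25 = 58.65
b = Sxy/Sxx = 58.65/49.875 = 1.175940
a = ȳ − b·x̄ = 13.75 − 1.175940·7.375 = 5.077444
Set a + b·x = 14.0: x = (14.0 − 5.077444) / 1.175940 = 7.587596

7.59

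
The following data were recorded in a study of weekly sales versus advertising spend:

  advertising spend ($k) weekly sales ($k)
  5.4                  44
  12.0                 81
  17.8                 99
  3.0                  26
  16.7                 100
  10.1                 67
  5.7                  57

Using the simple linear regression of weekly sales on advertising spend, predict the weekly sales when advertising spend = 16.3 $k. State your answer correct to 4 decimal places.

n = 7, Σx = 70.7, Σy = 474, Σxy = 5721.4, Σx² = 912.39
Sxx = Σx² − (Σx)²/n = 912.39 − 714.07 = 198.32
Sxy = Σxy − (Σx)(Σy)/n = 5721.4 − 4787.4 = 934
b = Sxy/Sxx = 934/198.32 = 4.709560
a = ȳ − b·x̄ = 67.714286 − 4.709560·10.1 = 20.147727
ŷ(16.3) = a + b·16.3 = 20.147727 + 4.709560·16.3 = 96.913560

96.9136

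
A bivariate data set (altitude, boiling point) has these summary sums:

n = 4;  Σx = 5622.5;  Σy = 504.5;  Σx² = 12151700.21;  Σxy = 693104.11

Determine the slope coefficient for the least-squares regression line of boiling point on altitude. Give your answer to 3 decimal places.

Sxx = Σx² − (Σx)²/n = 12151700.21 − 7903126.5625 = 4248573.6475
Sxy = Σxy − (Σx)(Σy)/n = 693104.11 − 709137.8125 = -16033.7025
b = Sxy/Sxx = -16033.7025/4248573.6475 = -0.003774

-0.004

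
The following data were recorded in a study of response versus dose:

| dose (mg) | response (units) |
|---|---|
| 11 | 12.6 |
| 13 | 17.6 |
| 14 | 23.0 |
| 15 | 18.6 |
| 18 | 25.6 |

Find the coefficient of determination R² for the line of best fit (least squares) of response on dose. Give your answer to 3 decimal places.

n = 5, Σx = 71, Σy = 97.4, Σxy = 1429.2, Σx² = 1035, Σy² = 1998.84
Sxx = Σx² − (Σx)²/n = 1035 − 1008.2 = 26.8
Sxy = Σxy − (Σx)(Σy)/n = 1429.2 − 1383.08 = 46.12
Syy = Σy² − (Σy)²/n = 1998.84 − 1897.352 = 101.488
R² = Sxy²/(Sxx·Syy) = (46.12)²/(26.8·101.488) = 0.782040

0.782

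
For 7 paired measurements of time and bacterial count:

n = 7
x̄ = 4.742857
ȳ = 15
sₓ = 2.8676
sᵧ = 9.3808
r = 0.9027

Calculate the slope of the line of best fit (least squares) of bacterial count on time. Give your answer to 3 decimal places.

b = r · sᵧ/sₓ = 0.9027 · 9.3808/2.8676 = 2.953009

2.953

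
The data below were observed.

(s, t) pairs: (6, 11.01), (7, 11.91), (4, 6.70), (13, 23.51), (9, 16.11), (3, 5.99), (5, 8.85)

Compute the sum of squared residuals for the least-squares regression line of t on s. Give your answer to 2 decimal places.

1.12

n = 7, Σx = 47, Σy = 84.08, Σxy = 689.07, Σx² = 385, Σy² = 1234.413
Sxx = Σx² − (Σx)²/n = 385 − 315.571429 = 69.428571
Sxy = Σxy − (Σx)(Σy)/n = 689.07 − 564.537143 = 124.532857
Syy = Σy² − (Σy)²/n = 1234.413 − 1009.920914 = 224.492086
b = Sxy/Sxx = 124.532857/69.428571 = 1.793683
SSE = Syy − b·Sxy = 224.492086 − 1.793683·124.532857 = 1.119601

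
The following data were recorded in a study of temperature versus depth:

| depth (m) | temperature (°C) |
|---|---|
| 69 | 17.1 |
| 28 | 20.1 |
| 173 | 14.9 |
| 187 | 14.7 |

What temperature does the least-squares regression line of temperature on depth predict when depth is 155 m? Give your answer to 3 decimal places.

15.442

n = 4, Σx = 457, Σy = 66.8, Σxy = 7069.3, Σx² = 70443
Sxx = Σx² − (Σx)²/n = 70443 − 52212.25 = 18230.75
Sxy = Σxy − (Σx)(Σy)/n = 7069.3 − 7631.9 = -562.6
b = Sxy/Sxx = -562.6/18230.75 = -0.030860
a = ȳ − b·x̄ = 16.7 − (-0.030860)·114.25 = 20.225749
ŷ(155) = a + b·155 = 20.225749 + (-0.030860)·155 = 15.442457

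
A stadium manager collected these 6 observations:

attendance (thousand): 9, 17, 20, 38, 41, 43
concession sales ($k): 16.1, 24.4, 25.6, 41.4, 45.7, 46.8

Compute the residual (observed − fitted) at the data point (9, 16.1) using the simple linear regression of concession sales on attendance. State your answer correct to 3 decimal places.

n = 6, Σx = 168, Σy = 200, Σxy = 6531, Σx² = 5744
Sxx = Σx² − (Σx)²/n = 5744 − 4704 = 1040
Sxy = Σxy − (Σx)(Σy)/n = 6531 − 5600 = 931
b = Sxy/Sxx = 931/1040 = 0.895192
a = ȳ − b·x̄ = 33.333333 − 0.895192·28 = 8.267949
ŷ(9) = 8.267949 + 0.895192·9 = 16.324679
residual = y − ŷ = 16.1 − 16.324679 = -0.224679

-0.225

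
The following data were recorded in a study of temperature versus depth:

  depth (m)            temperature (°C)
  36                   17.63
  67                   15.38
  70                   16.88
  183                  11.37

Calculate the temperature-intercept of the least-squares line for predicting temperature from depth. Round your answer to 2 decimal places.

n = 4, Σx = 356, Σy = 61.26, Σxy = 4927.45, Σx² = 44174
Sxx = Σx² − (Σx)²/n = 44174 − 31684 = 12490
Sxy = Σxy − (Σx)(Σy)/n = 4927.45 − 5452.14 = -524.69
b = Sxy/Sxx = -524.69/12490 = -0.042009
a = ȳ − b·x̄ = 15.315 − (-0.042009)·89 = 19.053784

19.05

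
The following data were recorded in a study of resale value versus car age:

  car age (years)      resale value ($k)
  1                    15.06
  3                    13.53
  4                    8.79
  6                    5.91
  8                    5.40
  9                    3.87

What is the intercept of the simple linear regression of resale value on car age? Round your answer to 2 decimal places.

16.18

n = 6, Σx = 31, Σy = 52.56, Σxy = 204.3, Σx² = 207
Sxx = Σx² − (Σx)²/n = 207 − 160.166667 = 46.833333
Sxy = Σxy − (Σx)(Σy)/n = 204.3 − 271.56 = -67.26
b = Sxy/Sxx = -67.26/46.833333 = -1.436157
a = ȳ − b·x̄ = 8.76 − (-1.436157)·5.166667 = 16.180142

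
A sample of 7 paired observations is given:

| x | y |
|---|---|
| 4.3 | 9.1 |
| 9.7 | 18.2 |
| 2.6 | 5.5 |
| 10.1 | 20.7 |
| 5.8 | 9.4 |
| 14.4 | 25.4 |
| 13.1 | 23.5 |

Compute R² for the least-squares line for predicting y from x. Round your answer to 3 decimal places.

0.978

n = 7, Σx = 60, Σy = 111.8, Σxy = 1167.17, Σx² = 633.96, Σy² = 2158.56
Sxx = Σx² − (Σx)²/n = 633.96 − 514.285714 = 119.674286
Sxy = Σxy − (Σx)(Σy)/n = 1167.17 − 958.285714 = 208.884286
Syy = Σy² − (Σy)²/n = 2158.56 − 1785.605714 = 372.954286
R² = Sxy²/(Sxx·Syy) = (208.884286)²/(119.674286·372.954286) = 0.977586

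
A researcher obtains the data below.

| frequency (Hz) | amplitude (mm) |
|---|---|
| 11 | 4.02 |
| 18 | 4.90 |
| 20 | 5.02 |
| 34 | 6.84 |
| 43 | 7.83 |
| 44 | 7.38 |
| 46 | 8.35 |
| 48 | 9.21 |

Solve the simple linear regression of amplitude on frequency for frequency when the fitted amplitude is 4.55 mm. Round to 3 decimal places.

n = 8, Σx = 264, Σy = 53.55, Σxy = 1952.97, Σx² = 10206
Sxx = Σx² − (Σx)²/n = 10206 − 8712 = 1494
Sxy = Σxy − (Σx)(Σy)/n = 1952.97 − 1767.15 = 185.82
b = Sxy/Sxx = 185.82/1494 = 0.124378
a = ȳ − b·x̄ = 6.69375 − 0.124378·33 = 2.589292
Set a + b·x = 4.55: x = (4.55 − 2.589292) / 0.124378 = 15.764167

15.764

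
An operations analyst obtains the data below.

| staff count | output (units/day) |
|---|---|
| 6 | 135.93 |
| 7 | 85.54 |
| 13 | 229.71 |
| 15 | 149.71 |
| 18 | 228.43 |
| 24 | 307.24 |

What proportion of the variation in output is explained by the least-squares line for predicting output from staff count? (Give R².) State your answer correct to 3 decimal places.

0.780

n = 6, Σx = 83, Σy = 1136.56, Σxy = 18131.74, Σx² = 1379, Σy² = 247550.5072
Sxx = Σx² − (Σx)²/n = 1379 − 1148.166667 = 230.833333
Sxy = Σxy − (Σx)(Σy)/n = 18131.74 − 15722.413333 = 2409.326667
Syy = Σy² − (Σy)²/n = 247550.5072 − 215294.772267 = 32255.734933
R² = Sxy²/(Sxx·Syy) = (2409.326667)²/(230.833333·32255.734933) = 0.779625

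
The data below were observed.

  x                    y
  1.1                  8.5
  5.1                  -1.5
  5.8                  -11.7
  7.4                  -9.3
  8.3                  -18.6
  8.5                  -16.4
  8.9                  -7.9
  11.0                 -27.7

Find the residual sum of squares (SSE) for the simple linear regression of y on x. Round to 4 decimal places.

n = 8, Σx = 56.1, Σy = -84.6, Σxy = -803.77, Σx² = 456.97, Σy² = 1742.5
Sxx = Σx² − (Σx)²/n = 456.97 − 393.40125 = 63.56875
Sxy = Σxy − (Σx)(Σy)/n = -803.77 − (-593.2575) = -210.5125
Syy = Σy² − (Σy)²/n = 1742.5 − 894.645 = 847.855
b = Sxy/Sxx = -210.5125/63.56875 = -3.311572
SSE = Syy − b·Sxy = 847.855 − (-3.311572)·(-210.5125) = 150.727675

150.7277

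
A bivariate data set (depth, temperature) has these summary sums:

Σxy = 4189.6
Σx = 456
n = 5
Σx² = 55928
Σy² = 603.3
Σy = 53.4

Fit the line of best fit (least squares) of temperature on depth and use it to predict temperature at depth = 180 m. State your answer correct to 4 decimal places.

Sxx = Σx² − (Σx)²/n = 55928 − 41587.2 = 14340.8
Sxy = Σxy − (Σx)(Σy)/n = 4189.6 − 4870.08 = -680.48
b = Sxy/Sxx = -680.48/14340.8 = -0.047451
a = ȳ − b·x̄ = 10.68 − (-0.047451)·91.2 = 15.007497
ŷ(180) = a + b·180 = 15.007497 + (-0.047451)·180 = 6.466384

6.4664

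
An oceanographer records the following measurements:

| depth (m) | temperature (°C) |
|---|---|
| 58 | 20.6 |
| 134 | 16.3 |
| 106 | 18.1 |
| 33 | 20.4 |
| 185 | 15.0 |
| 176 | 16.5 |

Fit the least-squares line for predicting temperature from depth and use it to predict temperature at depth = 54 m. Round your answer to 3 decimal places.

n = 6, Σx = 692, Σy = 106.9, Σxy = 11649.8, Σx² = 98846
Sxx = Σx² − (Σx)²/n = 98846 − 79810.666667 = 19035.333333
Sxy = Σxy − (Σx)(Σy)/n = 11649.8 − 12329.133333 = -679.333333
b = Sxy/Sxx = -679.333333/19035.333333 = -0.035688
a = ȳ − b·x̄ = 17.816667 − (-0.035688)·115.333333 = 21.932685
ŷ(54) = a + b·54 = 21.932685 + (-0.035688)·54 = 20.005532

20.006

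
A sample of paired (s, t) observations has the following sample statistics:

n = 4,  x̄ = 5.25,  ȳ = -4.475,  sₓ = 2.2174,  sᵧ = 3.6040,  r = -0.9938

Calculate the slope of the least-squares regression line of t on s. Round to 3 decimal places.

b = r · sᵧ/sₓ = -0.9938 · 3.604/2.2174 = -1.615250

-1.615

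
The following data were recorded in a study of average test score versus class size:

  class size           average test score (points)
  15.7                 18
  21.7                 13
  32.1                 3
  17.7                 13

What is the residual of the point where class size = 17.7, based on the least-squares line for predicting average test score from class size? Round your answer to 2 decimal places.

n = 4, Σx = 87.2, Σy = 47, Σxy = 891.1, Σx² = 2061.08
Sxx = Σx² − (Σx)²/n = 2061.08 − 1900.96 = 160.12
Sxy = Σxy − (Σx)(Σy)/n = 891.1 − 1024.6 = -133.5
b = Sxy/Sxx = -133.5/160.12 = -0.833750
a = ȳ − b·x̄ = 11.75 − (-0.833750)·21.8 = 29.925743
ŷ(17.7) = 29.925743 + (-0.833750)·17.7 = 15.168374
residual = y − ŷ = 13 − 15.168374 = -2.168374

-2.17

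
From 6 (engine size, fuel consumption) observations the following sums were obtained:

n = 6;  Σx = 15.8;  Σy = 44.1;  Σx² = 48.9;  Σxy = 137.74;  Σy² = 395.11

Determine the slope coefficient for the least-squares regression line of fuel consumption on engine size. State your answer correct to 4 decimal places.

Sxx = Σx² − (Σx)²/n = 48.9 − 41.606667 = 7.293333
Sxy = Σxy − (Σx)(Σy)/n = 137.74 − 116.13 = 21.61
b = Sxy/Sxx = 21.61/7.293333 = 2.962980

2.9630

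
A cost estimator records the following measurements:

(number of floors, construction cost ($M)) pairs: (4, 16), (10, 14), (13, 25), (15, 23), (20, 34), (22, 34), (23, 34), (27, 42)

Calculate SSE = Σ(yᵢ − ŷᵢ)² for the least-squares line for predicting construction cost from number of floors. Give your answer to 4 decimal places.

65.2294

n = 8, Σx = 134, Σy = 222, Σxy = 4218, Σx² = 2652, Σy² = 6838
Sxx = Σx² − (Σx)²/n = 2652 − 2244.5 = 407.5
Sxy = Σxy − (Σx)(Σy)/n = 4218 − 3718.5 = 499.5
Syy = Σy² − (Σy)²/n = 6838 − 6160.5 = 677.5
b = Sxy/Sxx = 499.5/407.5 = 1.225767
SSE = Syy − b·Sxy = 677.5 − 1.225767·499.5 = 65.229448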